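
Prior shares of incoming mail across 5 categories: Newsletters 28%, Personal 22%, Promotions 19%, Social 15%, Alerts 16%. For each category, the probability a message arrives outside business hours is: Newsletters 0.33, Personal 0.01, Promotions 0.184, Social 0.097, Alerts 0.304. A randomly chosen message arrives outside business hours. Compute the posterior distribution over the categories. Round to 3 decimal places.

Unnormalized posteriors (prior × likelihood):
  Newsletters: 0.28 × 0.33 = 0.0924
  Personal: 0.22 × 0.01 = 0.0022
  Promotions: 0.19 × 0.184 = 0.03496
  Social: 0.15 × 0.097 = 0.01455
  Alerts: 0.16 × 0.304 = 0.04864
Sum = 0.19275.
P(Newsletters | off-hours) = 0.0924/0.19275 ≈ 0.479
P(Personal | off-hours) = 0.0022/0.19275 ≈ 0.011
P(Promotions | off-hours) = 0.03496/0.19275 ≈ 0.181
P(Social | off-hours) = 0.01455/0.19275 ≈ 0.075
P(Alerts | off-hours) = 0.04864/0.19275 ≈ 0.252

Newsletters 0.479, Personal 0.011, Promotions 0.181, Social 0.075, Alerts 0.252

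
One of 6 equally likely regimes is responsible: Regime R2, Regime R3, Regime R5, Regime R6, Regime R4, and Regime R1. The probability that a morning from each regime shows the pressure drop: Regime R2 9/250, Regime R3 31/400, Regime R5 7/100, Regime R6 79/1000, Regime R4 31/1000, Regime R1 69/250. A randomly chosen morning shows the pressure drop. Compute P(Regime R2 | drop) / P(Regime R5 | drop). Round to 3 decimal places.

With a uniform prior (1/6 each), posterior ∝ likelihood:
  Regime R2: 0.036
  Regime R3: 0.0775
  Regime R5: 0.07
  Regime R6: 0.079
  Regime R4: 0.031
  Regime R1: 0.276
Sum = 0.5695.
The ratio is 0.036 / 0.07 (the normalizer cancels) = 0.514.

0.514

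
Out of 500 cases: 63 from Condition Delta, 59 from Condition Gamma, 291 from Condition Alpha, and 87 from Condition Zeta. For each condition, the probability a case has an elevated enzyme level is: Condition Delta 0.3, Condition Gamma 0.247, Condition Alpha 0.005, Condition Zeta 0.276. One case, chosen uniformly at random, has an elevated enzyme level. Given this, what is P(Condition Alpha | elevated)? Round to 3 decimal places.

0.025

By Bayes' rule, posterior ∝ prior × likelihood:
  Condition Delta: 0.126 × 0.3 = 0.0378
  Condition Gamma: 0.118 × 0.247 = 0.029146
  Condition Alpha: 0.582 × 0.005 = 0.00291
  Condition Zeta: 0.174 × 0.276 = 0.048024
Normalizing constant = 0.11788.
P(Condition Alpha | evidence) = 0.00291 / 0.11788 ≈ 0.025.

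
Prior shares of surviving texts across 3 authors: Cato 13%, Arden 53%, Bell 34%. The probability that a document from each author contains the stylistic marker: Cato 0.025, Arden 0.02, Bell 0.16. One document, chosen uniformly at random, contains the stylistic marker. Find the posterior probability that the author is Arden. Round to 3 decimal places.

0.155

By Bayes' rule, posterior ∝ prior × likelihood:
  Cato: 0.13 × 0.025 = 0.00325
  Arden: 0.53 × 0.02 = 0.0106
  Bell: 0.34 × 0.16 = 0.0544
Total = 0.06825.
P(Arden | evidence) = 0.0106 / 0.06825 ≈ 0.155.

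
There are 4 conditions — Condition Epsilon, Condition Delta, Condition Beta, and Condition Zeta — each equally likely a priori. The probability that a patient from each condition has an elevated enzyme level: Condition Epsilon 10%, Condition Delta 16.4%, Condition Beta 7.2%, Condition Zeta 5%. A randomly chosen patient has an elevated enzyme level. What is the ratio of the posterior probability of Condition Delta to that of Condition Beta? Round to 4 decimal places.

Since the prior is uniform, the posterior is proportional to the likelihood:
  Condition Epsilon: 0.1
  Condition Delta: 0.164
  Condition Beta: 0.072
  Condition Zeta: 0.05
Total = 0.386.
The ratio is 0.164 / 0.072 (the normalizer cancels) = 2.2778.

2.2778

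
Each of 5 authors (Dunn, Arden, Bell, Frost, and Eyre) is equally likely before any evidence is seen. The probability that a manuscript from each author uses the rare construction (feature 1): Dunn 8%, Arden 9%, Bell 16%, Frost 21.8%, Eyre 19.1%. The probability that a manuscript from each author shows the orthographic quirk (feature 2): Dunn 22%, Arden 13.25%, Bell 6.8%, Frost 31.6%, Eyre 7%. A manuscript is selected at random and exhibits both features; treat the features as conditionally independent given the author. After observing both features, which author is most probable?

With a uniform prior (1/5 each), posterior ∝ likelihood:
  Dunn: 0.08 × 0.22 = 0.0176
  Arden: 0.09 × 0.1325 = 0.011925
  Bell: 0.16 × 0.068 = 0.01088
  Frost: 0.218 × 0.316 = 0.068888
  Eyre: 0.191 × 0.07 = 0.01337
Normalizing constant = 0.122663.
Largest term belongs to Frost, so Frost is most probable.

Frost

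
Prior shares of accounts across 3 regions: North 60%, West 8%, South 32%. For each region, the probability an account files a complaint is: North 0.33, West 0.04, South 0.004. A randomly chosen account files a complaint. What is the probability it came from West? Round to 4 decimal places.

0.0158

Unnormalized posteriors (prior × likelihood):
  North: 0.6 × 0.33 = 0.198
  West: 0.08 × 0.04 = 0.0032
  South: 0.32 × 0.004 = 0.00128
Normalizing constant = 0.20248.
P(West | evidence) = 0.0032 / 0.20248 ≈ 0.0158.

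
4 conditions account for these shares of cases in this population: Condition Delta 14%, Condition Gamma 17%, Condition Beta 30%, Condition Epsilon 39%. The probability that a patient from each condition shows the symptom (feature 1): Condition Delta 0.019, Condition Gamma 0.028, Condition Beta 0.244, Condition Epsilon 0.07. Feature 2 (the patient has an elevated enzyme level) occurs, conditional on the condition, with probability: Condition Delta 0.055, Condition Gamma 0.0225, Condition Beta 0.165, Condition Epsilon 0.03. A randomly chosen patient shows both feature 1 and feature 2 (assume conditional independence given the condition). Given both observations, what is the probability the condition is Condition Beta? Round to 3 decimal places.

By Bayes' rule, posterior ∝ prior × likelihood:
  Condition Delta: 0.14 × 0.019 × 0.055 = 0.0001463
  Condition Gamma: 0.17 × 0.028 × 0.0225 = 0.0001071
  Condition Beta: 0.3 × 0.244 × 0.165 = 0.012078
  Condition Epsilon: 0.39 × 0.07 × 0.03 = 0.000819
Normalizing constant = 0.0131504.
P(Condition Beta | evidence) = 0.012078 / 0.0131504 ≈ 0.918.

0.918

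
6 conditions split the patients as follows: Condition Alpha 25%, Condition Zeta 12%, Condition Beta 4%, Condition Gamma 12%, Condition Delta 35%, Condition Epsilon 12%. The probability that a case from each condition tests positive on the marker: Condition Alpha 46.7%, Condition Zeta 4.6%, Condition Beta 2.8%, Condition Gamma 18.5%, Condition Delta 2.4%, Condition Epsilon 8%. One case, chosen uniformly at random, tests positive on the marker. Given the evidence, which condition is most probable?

Condition Alpha

By Bayes' rule, posterior ∝ prior × likelihood:
  Condition Alpha: 0.25 × 0.467 = 0.11675
  Condition Zeta: 0.12 × 0.046 = 0.00552
  Condition Beta: 0.04 × 0.028 = 0.00112
  Condition Gamma: 0.12 × 0.185 = 0.0222
  Condition Delta: 0.35 × 0.024 = 0.0084
  Condition Epsilon: 0.12 × 0.08 = 0.0096
Total = 0.16359.
Largest term belongs to Condition Alpha, so Condition Alpha is most probable.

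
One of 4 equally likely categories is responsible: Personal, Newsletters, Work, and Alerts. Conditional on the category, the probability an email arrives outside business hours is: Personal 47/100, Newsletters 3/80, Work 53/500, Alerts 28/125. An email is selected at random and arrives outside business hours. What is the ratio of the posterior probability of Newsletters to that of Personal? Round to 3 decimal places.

With a uniform prior (1/4 each), posterior ∝ likelihood:
  Personal: 0.47
  Newsletters: 0.0375
  Work: 0.106
  Alerts: 0.224
Normalizing constant = 0.8375.
The ratio is 0.0375 / 0.47 (the normalizer cancels) = 0.080.

0.080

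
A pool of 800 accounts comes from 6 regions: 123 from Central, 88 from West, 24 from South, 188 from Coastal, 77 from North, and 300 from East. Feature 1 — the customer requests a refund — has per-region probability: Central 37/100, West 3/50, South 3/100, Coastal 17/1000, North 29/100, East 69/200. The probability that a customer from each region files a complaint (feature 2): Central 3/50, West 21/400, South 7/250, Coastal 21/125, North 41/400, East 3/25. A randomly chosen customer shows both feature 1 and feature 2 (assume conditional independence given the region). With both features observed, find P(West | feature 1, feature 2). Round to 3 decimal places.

By Bayes' rule, posterior ∝ prior × likelihood:
  Central: 0.15375 × 0.37 × 0.06 = 0.00341325
  West: 0.11 × 0.06 × 0.0525 = 0.0003465
  South: 0.03 × 0.03 × 0.028 = 0.0000252
  Coastal: 0.235 × 0.017 × 0.168 = 0.00067116
  North: 0.09625 × 0.29 × 0.1025 = 0.00286103125
  East: 0.375 × 0.345 × 0.12 = 0.015525
Sum = 0.02284214125.
P(West | evidence) = 0.0003465 / 0.02284214125 ≈ 0.015.

0.015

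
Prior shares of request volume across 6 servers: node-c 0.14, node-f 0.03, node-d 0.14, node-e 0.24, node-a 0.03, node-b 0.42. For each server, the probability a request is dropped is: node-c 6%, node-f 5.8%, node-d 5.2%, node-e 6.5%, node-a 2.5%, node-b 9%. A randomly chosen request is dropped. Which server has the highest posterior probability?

Prior × likelihood for each hypothesis:
  node-c: 0.14 × 0.06 = 0.0084
  node-f: 0.03 × 0.058 = 0.00174
  node-d: 0.14 × 0.052 = 0.00728
  node-e: 0.24 × 0.065 = 0.0156
  node-a: 0.03 × 0.025 = 0.00075
  node-b: 0.42 × 0.09 = 0.0378
Normalizing constant = 0.07157.
Largest term belongs to node-b, so node-b is most probable.

node-b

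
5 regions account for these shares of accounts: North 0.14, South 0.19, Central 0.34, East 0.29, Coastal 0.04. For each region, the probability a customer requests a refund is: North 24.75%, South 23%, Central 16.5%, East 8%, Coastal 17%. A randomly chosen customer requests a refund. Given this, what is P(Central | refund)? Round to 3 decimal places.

Prior × likelihood for each hypothesis:
  North: 0.14 × 0.2475 = 0.03465
  South: 0.19 × 0.23 = 0.0437
  Central: 0.34 × 0.165 = 0.0561
  East: 0.29 × 0.08 = 0.0232
  Coastal: 0.04 × 0.17 = 0.0068
Normalizing constant = 0.16445.
P(Central | evidence) = 0.0561 / 0.16445 ≈ 0.341.

0.341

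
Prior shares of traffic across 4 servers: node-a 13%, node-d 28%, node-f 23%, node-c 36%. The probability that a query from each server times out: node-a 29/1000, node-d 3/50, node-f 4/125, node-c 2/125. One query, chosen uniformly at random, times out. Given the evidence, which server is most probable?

node-d

Unnormalized posteriors (prior × likelihood):
  node-a: 0.13 × 0.029 = 0.00377
  node-d: 0.28 × 0.06 = 0.0168
  node-f: 0.23 × 0.032 = 0.00736
  node-c: 0.36 × 0.016 = 0.00576
Total = 0.03369.
Largest term belongs to node-d, so node-d is most probable.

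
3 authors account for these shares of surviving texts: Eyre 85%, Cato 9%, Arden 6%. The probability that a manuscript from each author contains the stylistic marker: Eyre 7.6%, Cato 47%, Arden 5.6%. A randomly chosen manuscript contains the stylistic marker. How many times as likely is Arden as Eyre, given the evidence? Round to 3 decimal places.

0.052

Compute prior × likelihood for every hypothesis:
  Eyre: 0.85 × 0.076 = 0.0646
  Cato: 0.09 × 0.47 = 0.0423
  Arden: 0.06 × 0.056 = 0.00336
Total = 0.11026.
The ratio is 0.00336 / 0.0646 (the normalizer cancels) = 0.052.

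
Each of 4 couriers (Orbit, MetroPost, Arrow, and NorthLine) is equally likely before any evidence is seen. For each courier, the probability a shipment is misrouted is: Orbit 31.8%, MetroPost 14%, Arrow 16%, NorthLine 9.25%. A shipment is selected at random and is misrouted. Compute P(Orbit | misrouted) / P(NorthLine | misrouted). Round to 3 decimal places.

With a uniform prior (1/4 each), posterior ∝ likelihood:
  Orbit: 0.318
  MetroPost: 0.14
  Arrow: 0.16
  NorthLine: 0.0925
Total = 0.7105.
The ratio is 0.318 / 0.0925 (the normalizer cancels) = 3.438.

3.438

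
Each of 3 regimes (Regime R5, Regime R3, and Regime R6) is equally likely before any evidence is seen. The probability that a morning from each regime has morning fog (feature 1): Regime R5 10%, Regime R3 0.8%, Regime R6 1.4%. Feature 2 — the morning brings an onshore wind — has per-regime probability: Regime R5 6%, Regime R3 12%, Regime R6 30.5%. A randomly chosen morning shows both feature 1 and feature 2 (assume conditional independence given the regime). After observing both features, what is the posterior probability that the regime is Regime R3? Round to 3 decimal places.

0.085

Since the prior is uniform, the posterior is proportional to the likelihood:
  Regime R5: 0.1 × 0.06 = 0.006
  Regime R3: 0.008 × 0.12 = 0.00096
  Regime R6: 0.014 × 0.305 = 0.00427
Total = 0.01123.
P(Regime R3 | evidence) = 0.00096 / 0.01123 ≈ 0.085.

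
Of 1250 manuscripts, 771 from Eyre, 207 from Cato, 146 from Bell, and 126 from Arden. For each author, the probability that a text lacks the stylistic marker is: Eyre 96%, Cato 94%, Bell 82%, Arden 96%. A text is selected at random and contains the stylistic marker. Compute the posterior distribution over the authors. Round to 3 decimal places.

Taking complements, P(marker | each) = Eyre 0.04, Cato 0.06, Bell 0.18, Arden 0.04.
By Bayes' rule, posterior ∝ prior × likelihood:
  Eyre: 0.6168 × 0.04 = 0.024672
  Cato: 0.1656 × 0.06 = 0.009936
  Bell: 0.1168 × 0.18 = 0.021024
  Arden: 0.1008 × 0.04 = 0.004032
Sum = 0.059664.
P(Eyre | marker) = 0.024672/0.059664 ≈ 0.414
P(Cato | marker) = 0.009936/0.059664 ≈ 0.167
P(Bell | marker) = 0.021024/0.059664 ≈ 0.352
P(Arden | marker) = 0.004032/0.059664 ≈ 0.068

Eyre 0.414, Cato 0.167, Bell 0.352, Arden 0.068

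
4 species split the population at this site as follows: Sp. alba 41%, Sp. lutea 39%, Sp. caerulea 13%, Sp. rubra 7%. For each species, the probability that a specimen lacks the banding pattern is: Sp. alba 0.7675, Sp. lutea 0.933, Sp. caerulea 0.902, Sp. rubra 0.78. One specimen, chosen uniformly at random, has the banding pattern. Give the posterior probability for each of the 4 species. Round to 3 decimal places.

Sp. alba 0.637, Sp. lutea 0.175, Sp. caerulea 0.085, Sp. rubra 0.103

Taking complements, P(banded | each) = Sp. alba 0.2325, Sp. lutea 0.067, Sp. caerulea 0.098, Sp. rubra 0.22.
Prior × likelihood for each hypothesis:
  Sp. alba: 0.41 × 0.2325 = 0.095325
  Sp. lutea: 0.39 × 0.067 = 0.02613
  Sp. caerulea: 0.13 × 0.098 = 0.01274
  Sp. rubra: 0.07 × 0.22 = 0.0154
Total = 0.149595.
P(Sp. alba | banded) = 0.095325/0.149595 ≈ 0.637
P(Sp. lutea | banded) = 0.02613/0.149595 ≈ 0.175
P(Sp. caerulea | banded) = 0.01274/0.149595 ≈ 0.085
P(Sp. rubra | banded) = 0.0154/0.149595 ≈ 0.103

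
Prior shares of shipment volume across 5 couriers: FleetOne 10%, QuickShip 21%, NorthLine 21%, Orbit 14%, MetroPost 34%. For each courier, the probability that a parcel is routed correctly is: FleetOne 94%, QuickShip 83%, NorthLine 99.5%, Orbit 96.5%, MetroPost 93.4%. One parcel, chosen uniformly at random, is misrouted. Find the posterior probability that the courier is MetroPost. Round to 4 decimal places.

0.3202

Taking complements, P(misrouted | each) = FleetOne 0.06, QuickShip 0.17, NorthLine 0.005, Orbit 0.035, MetroPost 0.066.
Prior × likelihood for each hypothesis:
  FleetOne: 0.1 × 0.06 = 0.006
  QuickShip: 0.21 × 0.17 = 0.0357
  NorthLine: 0.21 × 0.005 = 0.00105
  Orbit: 0.14 × 0.035 = 0.0049
  MetroPost: 0.34 × 0.066 = 0.02244
Normalizing constant = 0.07009.
P(MetroPost | evidence) = 0.02244 / 0.07009 ≈ 0.3202.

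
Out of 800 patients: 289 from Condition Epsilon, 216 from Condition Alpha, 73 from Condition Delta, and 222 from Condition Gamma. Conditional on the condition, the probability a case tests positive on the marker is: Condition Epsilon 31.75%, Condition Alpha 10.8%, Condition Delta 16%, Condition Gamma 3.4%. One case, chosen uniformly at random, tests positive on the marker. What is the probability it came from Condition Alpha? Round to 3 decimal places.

Prior × likelihood for each hypothesis:
  Condition Epsilon: 0.36125 × 0.3175 = 0.114696875
  Condition Alpha: 0.27 × 0.108 = 0.02916
  Condition Delta: 0.09125 × 0.16 = 0.0146
  Condition Gamma: 0.2775 × 0.034 = 0.009435
Total = 0.167891875.
P(Condition Alpha | evidence) = 0.02916 / 0.167891875 ≈ 0.174.

0.174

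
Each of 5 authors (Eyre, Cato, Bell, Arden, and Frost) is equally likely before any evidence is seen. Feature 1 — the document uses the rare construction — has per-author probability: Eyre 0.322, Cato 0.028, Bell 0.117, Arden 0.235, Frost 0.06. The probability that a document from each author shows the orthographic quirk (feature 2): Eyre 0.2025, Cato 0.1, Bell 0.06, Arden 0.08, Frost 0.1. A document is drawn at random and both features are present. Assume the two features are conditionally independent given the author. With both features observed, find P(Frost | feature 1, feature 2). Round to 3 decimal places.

Since the prior is uniform, the posterior is proportional to the likelihood:
  Eyre: 0.322 × 0.2025 = 0.065205
  Cato: 0.028 × 0.1 = 0.0028
  Bell: 0.117 × 0.06 = 0.00702
  Arden: 0.235 × 0.08 = 0.0188
  Frost: 0.06 × 0.1 = 0.006
Total = 0.099825.
P(Frost | evidence) = 0.006 / 0.099825 ≈ 0.060.

0.060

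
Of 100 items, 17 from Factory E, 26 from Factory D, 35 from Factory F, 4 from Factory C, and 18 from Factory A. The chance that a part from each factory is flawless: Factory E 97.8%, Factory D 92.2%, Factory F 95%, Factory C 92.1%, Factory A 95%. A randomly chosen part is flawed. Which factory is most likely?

Taking complements, P(flawed | each) = Factory E 0.022, Factory D 0.078, Factory F 0.05, Factory C 0.079, Factory A 0.05.
By Bayes' rule, posterior ∝ prior × likelihood:
  Factory E: 0.17 × 0.022 = 0.00374
  Factory D: 0.26 × 0.078 = 0.02028
  Factory F: 0.35 × 0.05 = 0.0175
  Factory C: 0.04 × 0.079 = 0.00316
  Factory A: 0.18 × 0.05 = 0.009
Sum = 0.05368.
Largest term belongs to Factory D, so Factory D is most probable.

Factory D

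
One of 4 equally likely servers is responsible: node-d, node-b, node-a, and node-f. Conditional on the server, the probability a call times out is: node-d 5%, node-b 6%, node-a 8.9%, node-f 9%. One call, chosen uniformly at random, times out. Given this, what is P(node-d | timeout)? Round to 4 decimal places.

Since the prior is uniform, the posterior is proportional to the likelihood:
  node-d: 0.05
  node-b: 0.06
  node-a: 0.089
  node-f: 0.09
Normalizing constant = 0.289.
P(node-d | evidence) = 0.05 / 0.289 ≈ 0.1730.

0.1730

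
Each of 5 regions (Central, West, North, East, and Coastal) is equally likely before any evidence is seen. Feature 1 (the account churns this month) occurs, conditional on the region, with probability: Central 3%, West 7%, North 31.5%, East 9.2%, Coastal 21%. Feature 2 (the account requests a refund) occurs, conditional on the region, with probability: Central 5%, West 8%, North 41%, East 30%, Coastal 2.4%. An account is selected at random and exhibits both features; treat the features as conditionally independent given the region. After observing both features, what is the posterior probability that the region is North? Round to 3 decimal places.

0.765

Since the prior is uniform, the posterior is proportional to the likelihood:
  Central: 0.03 × 0.05 = 0.0015
  West: 0.07 × 0.08 = 0.0056
  North: 0.315 × 0.41 = 0.12915
  East: 0.092 × 0.3 = 0.0276
  Coastal: 0.21 × 0.024 = 0.00504
Normalizing constant = 0.16889.
P(North | evidence) = 0.12915 / 0.16889 ≈ 0.765.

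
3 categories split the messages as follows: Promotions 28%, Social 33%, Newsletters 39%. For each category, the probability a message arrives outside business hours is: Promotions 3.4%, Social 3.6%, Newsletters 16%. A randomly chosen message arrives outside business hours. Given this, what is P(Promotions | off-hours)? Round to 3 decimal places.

Compute prior × likelihood for every hypothesis:
  Promotions: 0.28 × 0.034 = 0.00952
  Social: 0.33 × 0.036 = 0.01188
  Newsletters: 0.39 × 0.16 = 0.0624
Total = 0.0838.
P(Promotions | evidence) = 0.00952 / 0.0838 ≈ 0.114.

0.114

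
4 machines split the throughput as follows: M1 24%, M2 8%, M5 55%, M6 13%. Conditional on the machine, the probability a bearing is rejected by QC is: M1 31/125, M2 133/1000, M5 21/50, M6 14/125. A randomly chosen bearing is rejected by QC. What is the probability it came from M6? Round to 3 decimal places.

0.046

Prior × likelihood for each hypothesis:
  M1: 0.24 × 0.248 = 0.05952
  M2: 0.08 × 0.133 = 0.01064
  M5: 0.55 × 0.42 = 0.231
  M6: 0.13 × 0.112 = 0.01456
Sum = 0.31572.
P(M6 | evidence) = 0.01456 / 0.31572 ≈ 0.046.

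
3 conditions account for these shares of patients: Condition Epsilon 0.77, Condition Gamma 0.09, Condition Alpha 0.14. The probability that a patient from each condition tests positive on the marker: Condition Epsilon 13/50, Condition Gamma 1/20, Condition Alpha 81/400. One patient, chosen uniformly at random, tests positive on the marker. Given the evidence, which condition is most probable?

By Bayes' rule, posterior ∝ prior × likelihood:
  Condition Epsilon: 0.77 × 0.26 = 0.2002
  Condition Gamma: 0.09 × 0.05 = 0.0045
  Condition Alpha: 0.14 × 0.2025 = 0.02835
Normalizing constant = 0.23305.
Largest term belongs to Condition Epsilon, so Condition Epsilon is most probable.

Condition Epsilon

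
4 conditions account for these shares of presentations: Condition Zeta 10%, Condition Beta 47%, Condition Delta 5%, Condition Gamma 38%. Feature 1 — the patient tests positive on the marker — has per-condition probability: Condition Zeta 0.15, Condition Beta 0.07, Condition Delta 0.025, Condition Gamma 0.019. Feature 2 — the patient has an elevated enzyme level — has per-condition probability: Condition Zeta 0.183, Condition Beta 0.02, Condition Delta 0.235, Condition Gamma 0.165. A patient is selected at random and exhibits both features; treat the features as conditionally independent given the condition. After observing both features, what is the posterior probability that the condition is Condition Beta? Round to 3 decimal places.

By Bayes' rule, posterior ∝ prior × likelihood:
  Condition Zeta: 0.1 × 0.15 × 0.183 = 0.002745
  Condition Beta: 0.47 × 0.07 × 0.02 = 0.000658
  Condition Delta: 0.05 × 0.025 × 0.235 = 0.00029375
  Condition Gamma: 0.38 × 0.019 × 0.165 = 0.0011913
Normalizing constant = 0.00488805.
P(Condition Beta | evidence) = 0.000658 / 0.00488805 ≈ 0.135.

0.135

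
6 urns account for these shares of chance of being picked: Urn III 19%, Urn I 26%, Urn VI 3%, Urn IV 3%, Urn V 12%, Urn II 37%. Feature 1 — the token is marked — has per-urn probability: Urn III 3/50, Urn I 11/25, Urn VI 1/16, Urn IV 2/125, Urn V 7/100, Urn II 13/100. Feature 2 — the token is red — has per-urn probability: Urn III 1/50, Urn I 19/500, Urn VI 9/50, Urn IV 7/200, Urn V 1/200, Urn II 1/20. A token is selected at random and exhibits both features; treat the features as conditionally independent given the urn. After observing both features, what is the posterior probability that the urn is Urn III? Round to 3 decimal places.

0.031

Unnormalized posteriors (prior × likelihood):
  Urn III: 0.19 × 0.06 × 0.02 = 0.000228
  Urn I: 0.26 × 0.44 × 0.038 = 0.0043472
  Urn VI: 0.03 × 0.0625 × 0.18 = 0.0003375
  Urn IV: 0.03 × 0.016 × 0.035 = 0.0000168
  Urn V: 0.12 × 0.07 × 0.005 = 0.000042
  Urn II: 0.37 × 0.13 × 0.05 = 0.002405
Total = 0.0073765.
P(Urn III | evidence) = 0.000228 / 0.0073765 ≈ 0.031.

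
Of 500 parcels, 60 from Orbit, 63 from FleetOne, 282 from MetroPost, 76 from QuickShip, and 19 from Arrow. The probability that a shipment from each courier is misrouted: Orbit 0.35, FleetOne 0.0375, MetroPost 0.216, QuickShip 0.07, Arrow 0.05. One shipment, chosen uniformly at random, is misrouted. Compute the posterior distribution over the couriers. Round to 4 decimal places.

By Bayes' rule, posterior ∝ prior × likelihood:
  Orbit: 0.12 × 0.35 = 0.042
  FleetOne: 0.126 × 0.0375 = 0.004725
  MetroPost: 0.564 × 0.216 = 0.121824
  QuickShip: 0.152 × 0.07 = 0.01064
  Arrow: 0.038 × 0.05 = 0.0019
Total = 0.181089.
P(Orbit | misrouted) = 0.042/0.181089 ≈ 0.2319
P(FleetOne | misrouted) = 0.004725/0.181089 ≈ 0.0261
P(MetroPost | misrouted) = 0.121824/0.181089 ≈ 0.6727
P(QuickShip | misrouted) = 0.01064/0.181089 ≈ 0.0588
P(Arrow | misrouted) = 0.0019/0.181089 ≈ 0.0105

Orbit 0.2319, FleetOne 0.0261, MetroPost 0.6727, QuickShip 0.0588, Arrow 0.0105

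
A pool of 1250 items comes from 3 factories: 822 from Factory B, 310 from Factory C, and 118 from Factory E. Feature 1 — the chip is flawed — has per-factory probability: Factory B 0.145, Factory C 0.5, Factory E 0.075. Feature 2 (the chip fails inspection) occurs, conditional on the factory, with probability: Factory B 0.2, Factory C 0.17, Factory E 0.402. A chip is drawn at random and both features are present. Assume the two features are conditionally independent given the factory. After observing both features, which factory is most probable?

Factory C

Compute prior × likelihood for every hypothesis:
  Factory B: 0.6576 × 0.145 × 0.2 = 0.0190704
  Factory C: 0.248 × 0.5 × 0.17 = 0.02108
  Factory E: 0.0944 × 0.075 × 0.402 = 0.00284616
Sum = 0.04299656.
Largest term belongs to Factory C, so Factory C is most probable.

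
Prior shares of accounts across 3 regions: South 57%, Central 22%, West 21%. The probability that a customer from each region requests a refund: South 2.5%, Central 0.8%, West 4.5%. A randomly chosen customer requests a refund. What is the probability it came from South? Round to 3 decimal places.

Unnormalized posteriors (prior × likelihood):
  South: 0.57 × 0.025 = 0.01425
  Central: 0.22 × 0.008 = 0.00176
  West: 0.21 × 0.045 = 0.00945
Total = 0.02546.
P(South | evidence) = 0.01425 / 0.02546 ≈ 0.560.

0.560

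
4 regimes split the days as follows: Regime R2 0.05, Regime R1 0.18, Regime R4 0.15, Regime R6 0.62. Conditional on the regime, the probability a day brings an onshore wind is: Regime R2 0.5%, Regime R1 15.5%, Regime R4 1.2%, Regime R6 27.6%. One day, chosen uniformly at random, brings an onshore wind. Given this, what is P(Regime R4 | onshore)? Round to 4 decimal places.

Compute prior × likelihood for every hypothesis:
  Regime R2: 0.05 × 0.005 = 0.00025
  Regime R1: 0.18 × 0.155 = 0.0279
  Regime R4: 0.15 × 0.012 = 0.0018
  Regime R6: 0.62 × 0.276 = 0.17112
Normalizing constant = 0.20107.
P(Regime R4 | evidence) = 0.0018 / 0.20107 ≈ 0.0090.

0.0090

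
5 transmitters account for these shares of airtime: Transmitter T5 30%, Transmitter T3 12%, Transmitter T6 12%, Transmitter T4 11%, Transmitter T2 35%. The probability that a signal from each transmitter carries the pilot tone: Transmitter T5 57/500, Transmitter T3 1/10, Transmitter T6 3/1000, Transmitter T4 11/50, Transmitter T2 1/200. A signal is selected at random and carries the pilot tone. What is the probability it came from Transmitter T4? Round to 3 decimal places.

Prior × likelihood for each hypothesis:
  Transmitter T5: 0.3 × 0.114 = 0.0342
  Transmitter T3: 0.12 × 0.1 = 0.012
  Transmitter T6: 0.12 × 0.003 = 0.00036
  Transmitter T4: 0.11 × 0.22 = 0.0242
  Transmitter T2: 0.35 × 0.005 = 0.00175
Sum = 0.07251.
P(Transmitter T4 | evidence) = 0.0242 / 0.07251 ≈ 0.334.

0.334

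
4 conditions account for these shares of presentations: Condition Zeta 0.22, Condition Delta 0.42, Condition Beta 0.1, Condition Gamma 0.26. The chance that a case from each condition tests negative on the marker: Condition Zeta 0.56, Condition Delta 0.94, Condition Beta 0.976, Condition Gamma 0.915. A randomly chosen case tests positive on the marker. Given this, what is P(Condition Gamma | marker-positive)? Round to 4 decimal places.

0.1509

Taking complements, P(marker-positive | each) = Condition Zeta 0.44, Condition Delta 0.06, Condition Beta 0.024, Condition Gamma 0.085.
Compute prior × likelihood for every hypothesis:
  Condition Zeta: 0.22 × 0.44 = 0.0968
  Condition Delta: 0.42 × 0.06 = 0.0252
  Condition Beta: 0.1 × 0.024 = 0.0024
  Condition Gamma: 0.26 × 0.085 = 0.0221
Sum = 0.1465.
P(Condition Gamma | evidence) = 0.0221 / 0.1465 ≈ 0.1509.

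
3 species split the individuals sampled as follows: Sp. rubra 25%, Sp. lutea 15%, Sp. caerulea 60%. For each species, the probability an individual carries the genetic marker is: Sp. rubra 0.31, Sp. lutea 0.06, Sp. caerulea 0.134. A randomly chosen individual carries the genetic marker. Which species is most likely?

Compute prior × likelihood for every hypothesis:
  Sp. rubra: 0.25 × 0.31 = 0.0775
  Sp. lutea: 0.15 × 0.06 = 0.009
  Sp. caerulea: 0.6 × 0.134 = 0.0804
Sum = 0.1669.
Largest term belongs to Sp. caerulea, so Sp. caerulea is most probable.

Sp. caerulea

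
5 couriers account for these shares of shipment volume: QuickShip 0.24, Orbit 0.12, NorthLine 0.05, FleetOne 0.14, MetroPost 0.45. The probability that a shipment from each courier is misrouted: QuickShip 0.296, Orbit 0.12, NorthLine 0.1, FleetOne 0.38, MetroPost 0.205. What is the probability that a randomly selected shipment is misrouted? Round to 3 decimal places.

Prior × likelihood for each hypothesis:
  QuickShip: 0.24 × 0.296 = 0.07104
  Orbit: 0.12 × 0.12 = 0.0144
  NorthLine: 0.05 × 0.1 = 0.005
  FleetOne: 0.14 × 0.38 = 0.0532
  MetroPost: 0.45 × 0.205 = 0.09225
P(misrouted) = 0.07104 + 0.0144 + 0.005 + 0.0532 + 0.09225 = 0.23589 → 0.236.

0.236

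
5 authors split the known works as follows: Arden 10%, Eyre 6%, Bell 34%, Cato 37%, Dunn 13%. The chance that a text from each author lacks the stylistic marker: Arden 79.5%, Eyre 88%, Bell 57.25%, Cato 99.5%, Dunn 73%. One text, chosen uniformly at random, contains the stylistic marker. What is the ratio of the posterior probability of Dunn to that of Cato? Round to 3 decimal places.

18.973

Taking complements, P(marker | each) = Arden 0.205, Eyre 0.12, Bell 0.4275, Cato 0.005, Dunn 0.27.
By Bayes' rule, posterior ∝ prior × likelihood:
  Arden: 0.1 × 0.205 = 0.0205
  Eyre: 0.06 × 0.12 = 0.0072
  Bell: 0.34 × 0.4275 = 0.14535
  Cato: 0.37 × 0.005 = 0.00185
  Dunn: 0.13 × 0.27 = 0.0351
Normalizing constant = 0.21.
The ratio is 0.0351 / 0.00185 (the normalizer cancels) = 18.973.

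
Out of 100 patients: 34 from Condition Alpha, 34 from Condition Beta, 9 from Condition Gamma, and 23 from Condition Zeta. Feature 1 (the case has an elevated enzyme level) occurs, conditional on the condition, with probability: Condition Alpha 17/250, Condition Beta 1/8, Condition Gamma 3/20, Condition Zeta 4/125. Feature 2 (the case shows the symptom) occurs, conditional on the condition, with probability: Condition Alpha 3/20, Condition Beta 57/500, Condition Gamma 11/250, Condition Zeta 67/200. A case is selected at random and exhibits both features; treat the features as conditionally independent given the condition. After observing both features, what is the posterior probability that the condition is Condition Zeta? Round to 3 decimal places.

Compute prior × likelihood for every hypothesis:
  Condition Alpha: 0.34 × 0.068 × 0.15 = 0.003468
  Condition Beta: 0.34 × 0.125 × 0.114 = 0.004845
  Condition Gamma: 0.09 × 0.15 × 0.044 = 0.000594
  Condition Zeta: 0.23 × 0.032 × 0.335 = 0.0024656
Sum = 0.0113726.
P(Condition Zeta | evidence) = 0.0024656 / 0.0113726 ≈ 0.217.

0.217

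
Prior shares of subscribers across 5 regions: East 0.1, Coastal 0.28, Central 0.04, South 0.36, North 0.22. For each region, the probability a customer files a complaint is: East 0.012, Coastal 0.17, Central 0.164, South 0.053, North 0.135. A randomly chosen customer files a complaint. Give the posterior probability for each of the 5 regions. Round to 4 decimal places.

Compute prior × likelihood for every hypothesis:
  East: 0.1 × 0.012 = 0.0012
  Coastal: 0.28 × 0.17 = 0.0476
  Central: 0.04 × 0.164 = 0.00656
  South: 0.36 × 0.053 = 0.01908
  North: 0.22 × 0.135 = 0.0297
Normalizing constant = 0.10414.
P(East | complaint) = 0.0012/0.10414 ≈ 0.0115
P(Coastal | complaint) = 0.0476/0.10414 ≈ 0.4571
P(Central | complaint) = 0.00656/0.10414 ≈ 0.0630
P(South | complaint) = 0.01908/0.10414 ≈ 0.1832
P(North | complaint) = 0.0297/0.10414 ≈ 0.2852

East 0.0115, Coastal 0.4571, Central 0.0630, South 0.1832, North 0.2852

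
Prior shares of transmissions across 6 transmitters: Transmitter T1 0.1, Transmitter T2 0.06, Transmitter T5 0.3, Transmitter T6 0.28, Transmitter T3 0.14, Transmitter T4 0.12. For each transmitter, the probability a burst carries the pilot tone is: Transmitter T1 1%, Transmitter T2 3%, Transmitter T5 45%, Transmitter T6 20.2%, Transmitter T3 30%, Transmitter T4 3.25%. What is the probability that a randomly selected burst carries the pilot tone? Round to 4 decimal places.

0.2403

Prior × likelihood for each hypothesis:
  Transmitter T1: 0.1 × 0.01 = 0.001
  Transmitter T2: 0.06 × 0.03 = 0.0018
  Transmitter T5: 0.3 × 0.45 = 0.135
  Transmitter T6: 0.28 × 0.202 = 0.05656
  Transmitter T3: 0.14 × 0.3 = 0.042
  Transmitter T4: 0.12 × 0.0325 = 0.0039
P(pilot) = 0.001 + 0.0018 + 0.135 + 0.05656 + 0.042 + 0.0039 = 0.24026 → 0.2403.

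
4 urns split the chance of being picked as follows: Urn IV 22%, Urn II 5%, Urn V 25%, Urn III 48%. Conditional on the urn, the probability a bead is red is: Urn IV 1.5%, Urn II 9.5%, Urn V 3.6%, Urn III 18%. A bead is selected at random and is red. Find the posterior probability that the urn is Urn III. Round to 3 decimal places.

0.835

Compute prior × likelihood for every hypothesis:
  Urn IV: 0.22 × 0.015 = 0.0033
  Urn II: 0.05 × 0.095 = 0.00475
  Urn V: 0.25 × 0.036 = 0.009
  Urn III: 0.48 × 0.18 = 0.0864
Total = 0.10345.
P(Urn III | evidence) = 0.0864 / 0.10345 ≈ 0.835.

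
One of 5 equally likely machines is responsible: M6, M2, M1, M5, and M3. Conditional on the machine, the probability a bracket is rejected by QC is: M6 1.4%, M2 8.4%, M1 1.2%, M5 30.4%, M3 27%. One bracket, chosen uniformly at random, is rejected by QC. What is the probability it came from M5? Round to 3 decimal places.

Since the prior is uniform, the posterior is proportional to the likelihood:
  M6: 0.014
  M2: 0.084
  M1: 0.012
  M5: 0.304
  M3: 0.27
Sum = 0.684.
P(M5 | evidence) = 0.304 / 0.684 ≈ 0.444.

0.444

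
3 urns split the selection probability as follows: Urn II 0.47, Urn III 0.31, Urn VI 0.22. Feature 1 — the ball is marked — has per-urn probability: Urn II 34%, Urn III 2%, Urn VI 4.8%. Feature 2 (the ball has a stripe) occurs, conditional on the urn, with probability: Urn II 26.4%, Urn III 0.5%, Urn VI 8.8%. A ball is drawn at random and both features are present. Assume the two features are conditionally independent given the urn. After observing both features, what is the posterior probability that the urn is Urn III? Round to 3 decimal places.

0.001

Compute prior × likelihood for every hypothesis:
  Urn II: 0.47 × 0.34 × 0.264 = 0.0421872
  Urn III: 0.31 × 0.02 × 0.005 = 0.000031
  Urn VI: 0.22 × 0.048 × 0.088 = 0.00092928
Sum = 0.04314748.
P(Urn III | evidence) = 0.000031 / 0.04314748 ≈ 0.001.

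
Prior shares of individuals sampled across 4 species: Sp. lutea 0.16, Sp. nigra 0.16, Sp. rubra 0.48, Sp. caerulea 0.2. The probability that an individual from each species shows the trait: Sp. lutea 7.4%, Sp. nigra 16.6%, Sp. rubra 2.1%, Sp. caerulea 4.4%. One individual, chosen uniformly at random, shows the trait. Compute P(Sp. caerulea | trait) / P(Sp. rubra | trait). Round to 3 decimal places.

Compute prior × likelihood for every hypothesis:
  Sp. lutea: 0.16 × 0.074 = 0.01184
  Sp. nigra: 0.16 × 0.166 = 0.02656
  Sp. rubra: 0.48 × 0.021 = 0.01008
  Sp. caerulea: 0.2 × 0.044 = 0.0088
Total = 0.05728.
The ratio is 0.0088 / 0.01008 (the normalizer cancels) = 0.873.

0.873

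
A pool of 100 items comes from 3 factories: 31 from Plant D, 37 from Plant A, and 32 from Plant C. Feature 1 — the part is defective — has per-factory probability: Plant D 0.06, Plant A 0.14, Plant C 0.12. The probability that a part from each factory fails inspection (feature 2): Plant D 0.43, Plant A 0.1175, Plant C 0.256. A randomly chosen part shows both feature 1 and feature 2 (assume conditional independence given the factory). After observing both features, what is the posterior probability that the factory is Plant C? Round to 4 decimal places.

Compute prior × likelihood for every hypothesis:
  Plant D: 0.31 × 0.06 × 0.43 = 0.007998
  Plant A: 0.37 × 0.14 × 0.1175 = 0.0060865
  Plant C: 0.32 × 0.12 × 0.256 = 0.0098304
Sum = 0.0239149.
P(Plant C | evidence) = 0.0098304 / 0.0239149 ≈ 0.4111.

0.4111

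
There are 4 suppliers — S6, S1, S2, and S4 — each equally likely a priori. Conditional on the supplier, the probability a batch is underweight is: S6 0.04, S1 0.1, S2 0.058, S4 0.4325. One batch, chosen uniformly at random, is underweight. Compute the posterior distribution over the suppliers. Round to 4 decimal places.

S6 0.0634, S1 0.1586, S2 0.0920, S4 0.6860

With a uniform prior (1/4 each), posterior ∝ likelihood:
  S6: 0.04
  S1: 0.1
  S2: 0.058
  S4: 0.4325
Total = 0.6305.
P(S6 | underweight) = 0.04/0.6305 ≈ 0.0634
P(S1 | underweight) = 0.1/0.6305 ≈ 0.1586
P(S2 | underweight) = 0.058/0.6305 ≈ 0.0920
P(S4 | underweight) = 0.4325/0.6305 ≈ 0.6860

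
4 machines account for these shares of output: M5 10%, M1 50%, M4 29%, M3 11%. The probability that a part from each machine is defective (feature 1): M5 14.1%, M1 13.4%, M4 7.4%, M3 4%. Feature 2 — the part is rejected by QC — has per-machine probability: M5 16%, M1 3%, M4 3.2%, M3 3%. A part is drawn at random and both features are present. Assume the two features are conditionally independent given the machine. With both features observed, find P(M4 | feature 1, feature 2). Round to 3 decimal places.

0.135

By Bayes' rule, posterior ∝ prior × likelihood:
  M5: 0.1 × 0.141 × 0.16 = 0.002256
  M1: 0.5 × 0.134 × 0.03 = 0.00201
  M4: 0.29 × 0.074 × 0.032 = 0.00068672
  M3: 0.11 × 0.04 × 0.03 = 0.000132
Sum = 0.00508472.
P(M4 | evidence) = 0.00068672 / 0.00508472 ≈ 0.135.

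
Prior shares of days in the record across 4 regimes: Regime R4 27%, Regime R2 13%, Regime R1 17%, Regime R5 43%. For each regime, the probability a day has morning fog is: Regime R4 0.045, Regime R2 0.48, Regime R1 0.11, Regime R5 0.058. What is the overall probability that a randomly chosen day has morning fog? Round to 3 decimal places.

By Bayes' rule, posterior ∝ prior × likelihood:
  Regime R4: 0.27 × 0.045 = 0.01215
  Regime R2: 0.13 × 0.48 = 0.0624
  Regime R1: 0.17 × 0.11 = 0.0187
  Regime R5: 0.43 × 0.058 = 0.02494
P(fog) = 0.01215 + 0.0624 + 0.0187 + 0.02494 = 0.11819 → 0.118.

0.118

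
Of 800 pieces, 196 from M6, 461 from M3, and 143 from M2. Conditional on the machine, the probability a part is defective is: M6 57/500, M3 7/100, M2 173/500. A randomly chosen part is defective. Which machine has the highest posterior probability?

M2

Prior × likelihood for each hypothesis:
  M6: 0.245 × 0.114 = 0.02793
  M3: 0.57625 × 0.07 = 0.0403375
  M2: 0.17875 × 0.346 = 0.0618475
Sum = 0.130115.
Largest term belongs to M2, so M2 is most probable.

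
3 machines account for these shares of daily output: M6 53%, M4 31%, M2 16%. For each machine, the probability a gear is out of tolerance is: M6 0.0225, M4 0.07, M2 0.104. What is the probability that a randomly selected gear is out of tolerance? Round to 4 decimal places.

By Bayes' rule, posterior ∝ prior × likelihood:
  M6: 0.53 × 0.0225 = 0.011925
  M4: 0.31 × 0.07 = 0.0217
  M2: 0.16 × 0.104 = 0.01664
P(oversize) = 0.011925 + 0.0217 + 0.01664 = 0.050265 → 0.0503.

0.0503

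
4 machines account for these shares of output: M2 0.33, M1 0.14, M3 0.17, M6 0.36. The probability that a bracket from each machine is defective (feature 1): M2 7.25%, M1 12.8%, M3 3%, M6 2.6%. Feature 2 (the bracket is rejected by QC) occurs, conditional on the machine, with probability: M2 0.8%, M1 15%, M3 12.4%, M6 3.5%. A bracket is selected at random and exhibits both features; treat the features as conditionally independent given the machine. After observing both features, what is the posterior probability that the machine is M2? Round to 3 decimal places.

By Bayes' rule, posterior ∝ prior × likelihood:
  M2: 0.33 × 0.0725 × 0.008 = 0.0001914
  M1: 0.14 × 0.128 × 0.15 = 0.002688
  M3: 0.17 × 0.03 × 0.124 = 0.0006324
  M6: 0.36 × 0.026 × 0.035 = 0.0003276
Sum = 0.0038394.
P(M2 | evidence) = 0.0001914 / 0.0038394 ≈ 0.050.

0.050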